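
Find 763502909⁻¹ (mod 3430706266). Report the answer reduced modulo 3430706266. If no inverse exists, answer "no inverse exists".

Compute gcd(763502909, 3430706266):
3430706266 = 4·763502909 + 376694630
763502909 = 2·376694630 + 10113649
376694630 = 37·10113649 + 2489617
10113649 = 4·2489617 + 155181
2489617 = 16·155181 + 6721
155181 = 23·6721 + 598
6721 = 11·598 + 143
598 = 4·143 + 26
143 = 5·26 + 13
26 = 2·13 + 0
Since gcd = 13 > 1, 763502909 is not a unit mod 3430706266.

no inverse exists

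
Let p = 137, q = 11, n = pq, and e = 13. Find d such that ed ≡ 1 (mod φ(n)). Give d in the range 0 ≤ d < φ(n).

φ(n) = (p−1)(q−1) = 136·10 = 1360.
Need d with 13·d ≡ 1 (mod 1360). Apply the extended Euclidean algorithm:
1360 = 104·13 + 8
13 = 1·8 + 5
8 = 1·5 + 3
5 = 1·3 + 2
3 = 1·2 + 1
2 = 2·1 + 0
Back-substitute:
1 = 3 − 2
1 = −5 + 2·3
1 = 2·8 − 3·5
1 = −3·13 + 5·8
1 = 5·1360 − 523·13
So 13·(-523) ≡ 1 (mod 1360), hence d ≡ -523 ≡ 837 (mod 1360).

837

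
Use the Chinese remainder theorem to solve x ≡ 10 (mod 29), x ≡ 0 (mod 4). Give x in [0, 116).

Write x = 10 + 29·k. Then 29·k ≡ 0 − 10 ≡ 2 (mod 4).
Need 29⁻¹ mod 4. Extended Euclid on (4, 1):
4 = 4·1 + 0
29⁻¹ ≡ 1 (mod 4), so k ≡ 1·2 ≡ 2 (mod 4).
x = 10 + 29·2 = 68.

68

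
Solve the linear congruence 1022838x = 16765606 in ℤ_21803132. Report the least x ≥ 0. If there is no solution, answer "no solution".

First find gcd(1022838, 21803132):
21803132 = 21*1022838 + 323534
1022838 = 3*323534 + 52236
323534 = 6*52236 + 10118
52236 = 5*10118 + 1646
10118 = 6*1646 + 242
1646 = 6*242 + 194
242 = 1*194 + 48
194 = 4*48 + 2
48 = 24*2 + 0
gcd = 2 and 2 | 16765606, so solutions exist. Divide through by 2: 511419x ≡ 8382803 (mod 10901566).
Now find 511419⁻¹ mod 10901566:
10901566 = 21·511419 + 161767
511419 = 3·161767 + 26118
161767 = 6·26118 + 5059
26118 = 5·5059 + 823
5059 = 6·823 + 121
823 = 6·121 + 97
121 = 1·97 + 24
97 = 4·24 + 1
24 = 24·1 + 0
Back-substitute:
1 = 97 − 4·24
1 = −4·121 + 5·97
1 = 5·823 − 34·121
1 = −34·5059 + 209·823
1 = 209·26118 − 1079·5059
1 = −1079·161767 + 6683·26118
1 = 6683·511419 − 21128·161767
1 = −21128·10901566 + 450371·511419
So 511419⁻¹ ≡ 450371 (mod 10901566).
Then x ≡ 450371·8382803 ≡ 6442189 (mod 10901566); the smallest non-negative solution is x = 6442189.

6442189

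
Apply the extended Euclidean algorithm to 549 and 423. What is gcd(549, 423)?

Apply Euclid's algorithm to 549 and 423:
549 = 1·423 + 126
423 = 3·126 + 45
126 = 2·45 + 36
45 = 1·36 + 9
36 = 4·9 + 0
gcd(549, 423) = 9.
Express as a combination:
9 = 45 − 36
9 = −126 + 3·45
9 = 3·423 − 10·126
9 = −10·549 + 13·423
So 9 = (-10)·549 + (13)·423.

9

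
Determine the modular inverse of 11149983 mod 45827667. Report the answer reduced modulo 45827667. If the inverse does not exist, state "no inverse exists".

no inverse exists

Compute gcd(11149983, 45827667):
45827667 = 4*11149983 + 1227735
11149983 = 9*1227735 + 100368
1227735 = 12*100368 + 23319
100368 = 4*23319 + 7092
23319 = 3*7092 + 2043
7092 = 3*2043 + 963
2043 = 2*963 + 117
963 = 8*117 + 27
117 = 4*27 + 9
27 = 3*9 + 0
The gcd is 9, not 1, hence no inverse exists.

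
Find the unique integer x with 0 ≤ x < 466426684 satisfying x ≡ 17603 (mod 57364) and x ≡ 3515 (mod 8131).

Write x = 17603 + 57364·k. Then 57364·k ≡ 3515 − 17603 ≡ 2174 (mod 8131).
Need 57364⁻¹ mod 8131. Extended Euclid on (8131, 447):
8131 = 18·447 + 85
447 = 5·85 + 22
85 = 3·22 + 19
22 = 1·19 + 3
19 = 6·3 + 1
3 = 3·1 + 0
Back-substitute:
1 = 19 − 6·3
1 = −6·22 + 7·19
1 = 7·85 − 27·22
1 = −27·447 + 142·85
1 = 142·8131 − 2583·447
57364⁻¹ ≡ 5548 (mod 8131), so k ≡ 5548·2174 ≡ 3079 (mod 8131).
x = 17603 + 57364·3079 = 176641359.

176641359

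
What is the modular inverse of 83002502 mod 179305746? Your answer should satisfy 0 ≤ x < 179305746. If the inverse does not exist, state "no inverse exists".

Euclidean algorithm on 179305746, 83002502:
179305746 = 2·83002502 + 13300742
83002502 = 6·13300742 + 3198050
13300742 = 4·3198050 + 508542
3198050 = 6·508542 + 146798
508542 = 3·146798 + 68148
146798 = 2·68148 + 10502
68148 = 6·10502 + 5136
10502 = 2·5136 + 230
5136 = 22·230 + 76
230 = 3·76 + 2
76 = 38·2 + 0
Since gcd = 2 > 1, 83002502 is not a unit mod 179305746.

no inverse exists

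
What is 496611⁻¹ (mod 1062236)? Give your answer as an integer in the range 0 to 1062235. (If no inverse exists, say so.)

Extended Euclidean algorithm:
1062236 = 2*496611 + 69014
496611 = 7*69014 + 13513
69014 = 5*13513 + 1449
13513 = 9*1449 + 472
1449 = 3*472 + 33
472 = 14*33 + 10
33 = 3*10 + 3
10 = 3*3 + 1
3 = 3*1 + 0
Since gcd(496611, 1062236) = 1, back-substitute to write 1 as a combination:
1 = 10 − 3·3
1 = −3·33 + 10·10
1 = 10·472 − 143·33
1 = −143·1449 + 439·472
1 = 439·13513 − 4094·1449
1 = −4094·69014 + 20909·13513
1 = 20909·496611 − 150457·69014
1 = −150457·1062236 + 321823·496611
So 496611·321823 ≡ 1 (mod 1062236).

321823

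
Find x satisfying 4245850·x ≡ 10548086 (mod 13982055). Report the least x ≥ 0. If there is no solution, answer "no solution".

gcd(4245850, 13982055):
13982055 = 3*4245850 + 1244505
4245850 = 3*1244505 + 512335
1244505 = 2*512335 + 219835
512335 = 2*219835 + 72665
219835 = 3*72665 + 1840
72665 = 39*1840 + 905
1840 = 2*905 + 30
905 = 30*30 + 5
30 = 6*5 + 0
gcd = 5, but 5 ∤ 10548086, so the congruence has no solution.

no solution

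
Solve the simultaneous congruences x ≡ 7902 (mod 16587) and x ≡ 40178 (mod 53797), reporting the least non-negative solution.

Write x = 7902 + 16587·k. Then 16587·k ≡ 40178 − 7902 ≡ 32276 (mod 53797).
Need 16587⁻¹ mod 53797. Extended Euclid on (53797, 16587):
53797 = 3×16587 + 4036
16587 = 4×4036 + 443
4036 = 9×443 + 49
443 = 9×49 + 2
49 = 24×2 + 1
2 = 2×1 + 0
Back-substitute:
1 = 49 − 24·2
1 = −24·443 + 217·49
1 = 217·4036 − 1977·443
1 = −1977·16587 + 8125·4036
1 = 8125·53797 − 26352·16587
16587⁻¹ ≡ 27445 (mod 53797), so k ≡ 27445·32276 ≡ 47215 (mod 53797).
x = 7902 + 16587·47215 = 783163107.

783163107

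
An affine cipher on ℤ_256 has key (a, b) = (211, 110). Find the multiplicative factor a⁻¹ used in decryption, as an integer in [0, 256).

91

gcd(256, 211) by repeated division:
256 = 1×211 + 45
211 = 4×45 + 31
45 = 1×31 + 14
31 = 2×14 + 3
14 = 4×3 + 2
3 = 1×2 + 1
2 = 2×1 + 0
gcd = 1, so the inverse exists. Back-substitute:
1 = 3 − 2
1 = −14 + 5·3
1 = 5·31 − 11·14
1 = −11·45 + 16·31
1 = 16·211 − 75·45
1 = −75·256 + 91·211
So 211·91 ≡ 1 (mod 256).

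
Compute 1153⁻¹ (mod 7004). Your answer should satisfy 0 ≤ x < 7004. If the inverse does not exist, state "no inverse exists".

Run Euclid on (7004, 1153):
7004 = 6×1153 + 86
1153 = 13×86 + 35
86 = 2×35 + 16
35 = 2×16 + 3
16 = 5×3 + 1
3 = 3×1 + 0
Since gcd(1153, 7004) = 1, back-substitute to write 1 as a combination:
1 = 16 − 5·3
1 = −5·35 + 11·16
1 = 11·86 − 27·35
1 = −27·1153 + 362·86
1 = 362·7004 − 2199·1153
Thus 1153·(-2199) ≡ 1 (mod 7004); reducing, -2199 mod 7004 = 4805.

4805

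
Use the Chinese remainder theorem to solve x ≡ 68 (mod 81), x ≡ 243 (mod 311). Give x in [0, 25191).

554

Write x = 68 + 81·k. Then 81·k ≡ 243 − 68 ≡ 175 (mod 311).
Need 81⁻¹ mod 311. Extended Euclid on (311, 81):
311 = 3·81 + 68
81 = 1·68 + 13
68 = 5·13 + 3
13 = 4·3 + 1
3 = 3·1 + 0
Back-substitute:
1 = 13 − 4·3
1 = −4·68 + 21·13
1 = 21·81 − 25·68
1 = −25·311 + 96·81
81⁻¹ ≡ 96 (mod 311), so k ≡ 96·175 ≡ 6 (mod 311).
x = 68 + 81·6 = 554.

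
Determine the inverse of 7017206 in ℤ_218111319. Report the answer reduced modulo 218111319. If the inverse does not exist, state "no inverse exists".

26311124

Run Euclid on (218111319, 7017206):
218111319 = 31×7017206 + 577933
7017206 = 12×577933 + 82010
577933 = 7×82010 + 3863
82010 = 21×3863 + 887
3863 = 4×887 + 315
887 = 2×315 + 257
315 = 1×257 + 58
257 = 4×58 + 25
58 = 2×25 + 8
25 = 3×8 + 1
8 = 8×1 + 0
The gcd is 1. Working backward:
1 = 25 − 3·8
1 = −3·58 + 7·25
1 = 7·257 − 31·58
1 = −31·315 + 38·257
1 = 38·887 − 107·315
1 = −107·3863 + 466·887
1 = 466·82010 − 9893·3863
1 = −9893·577933 + 69717·82010
1 = 69717·7017206 − 846497·577933
1 = −846497·218111319 + 26311124·7017206
So 7017206·26311124 ≡ 1 (mod 218111319).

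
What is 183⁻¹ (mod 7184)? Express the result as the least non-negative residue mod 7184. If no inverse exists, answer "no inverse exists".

Extended Euclidean algorithm:
7184 = 39*183 + 47
183 = 3*47 + 42
47 = 1*42 + 5
42 = 8*5 + 2
5 = 2*2 + 1
2 = 2*1 + 0
Since gcd(183, 7184) = 1, back-substitute to write 1 as a combination:
1 = 5 − 2·2
1 = −2·42 + 17·5
1 = 17·47 − 19·42
1 = −19·183 + 74·47
1 = 74·7184 − 2905·183
Hence 183⁻¹ ≡ -2905 ≡ 4279 (mod 7184).

4279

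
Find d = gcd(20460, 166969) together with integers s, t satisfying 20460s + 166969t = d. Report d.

11

Euclidean algorithm:
166969 = 8×20460 + 3289
20460 = 6×3289 + 726
3289 = 4×726 + 385
726 = 1×385 + 341
385 = 1×341 + 44
341 = 7×44 + 33
44 = 1×33 + 11
33 = 3×11 + 0
gcd(20460, 166969) = 11.
Express as a combination:
11 = 44 − 33
11 = −341 + 8·44
11 = 8·385 − 9·341
11 = −9·726 + 17·385
11 = 17·3289 − 77·726
11 = −77·20460 + 479·3289
11 = 479·166969 − 3909·20460
So 11 = (479)·166969 + (-3909)·20460.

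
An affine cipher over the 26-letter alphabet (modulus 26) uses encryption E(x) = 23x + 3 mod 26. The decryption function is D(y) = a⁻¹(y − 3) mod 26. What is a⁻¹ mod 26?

17

gcd(26, 23) by repeated division:
26 = 1×23 + 3
23 = 7×3 + 2
3 = 1×2 + 1
2 = 2×1 + 0
The gcd is 1. Working backward:
1 = 3 − 2
1 = −23 + 8·3
1 = 8·26 − 9·23
So 23·(-9) ≡ 1 (mod 26), and -9 ≡ 17 (mod 26).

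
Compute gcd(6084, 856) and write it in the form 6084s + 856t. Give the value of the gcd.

Repeated division:
6084 = 7×856 + 92
856 = 9×92 + 28
92 = 3×28 + 8
28 = 3×8 + 4
8 = 2×4 + 0
gcd(6084, 856) = 4.
Express as a combination:
4 = 28 − 3·8
4 = −3·92 + 10·28
4 = 10·856 − 93·92
4 = −93·6084 + 661·856
So 4 = (-93)·6084 + (661)·856.

4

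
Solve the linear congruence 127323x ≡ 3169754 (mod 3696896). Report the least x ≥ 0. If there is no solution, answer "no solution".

First find gcd(127323, 3696896):
3696896 = 29*127323 + 4529
127323 = 28*4529 + 511
4529 = 8*511 + 441
511 = 1*441 + 70
441 = 6*70 + 21
70 = 3*21 + 7
21 = 3*7 + 0
gcd = 7 and 7 | 3169754, so solutions exist. Divide through by 7: 18189x ≡ 452822 (mod 528128).
Now find 18189⁻¹ mod 528128:
528128 = 29*18189 + 647
18189 = 28*647 + 73
647 = 8*73 + 63
73 = 1*63 + 10
63 = 6*10 + 3
10 = 3*3 + 1
3 = 3*1 + 0
Back-substitute:
1 = 10 − 3·3
1 = −3·63 + 19·10
1 = 19·73 − 22·63
1 = −22·647 + 195·73
1 = 195·18189 − 5482·647
1 = −5482·528128 + 159173·18189
So 18189⁻¹ ≡ 159173 (mod 528128).
Then x ≡ 159173·452822 ≡ 239278 (mod 528128); the smallest non-negative solution is x = 239278.

239278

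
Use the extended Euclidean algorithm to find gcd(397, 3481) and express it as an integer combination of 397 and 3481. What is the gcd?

1

Euclidean algorithm:
3481 = 8×397 + 305
397 = 1×305 + 92
305 = 3×92 + 29
92 = 3×29 + 5
29 = 5×5 + 4
5 = 1×4 + 1
4 = 4×1 + 0
gcd(397, 3481) = 1.
Back-substituting:
1 = 5 − 4
1 = −29 + 6·5
1 = 6·92 − 19·29
1 = −19·305 + 63·92
1 = 63·397 − 82·305
1 = −82·3481 + 719·397
So 1 = (-82)·3481 + (719)·397.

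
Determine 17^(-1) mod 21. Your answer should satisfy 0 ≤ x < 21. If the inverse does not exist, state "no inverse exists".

5

Extended Euclidean algorithm:
21 = 1*17 + 4
17 = 4*4 + 1
4 = 4*1 + 0
gcd = 1, so the inverse exists. Back-substitute:
1 = 17 − 4·4
1 = −4·21 + 5·17
So 17·5 ≡ 1 (mod 21).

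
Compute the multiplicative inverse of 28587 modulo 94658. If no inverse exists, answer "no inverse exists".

Run Euclid on (94658, 28587):
94658 = 3·28587 + 8897
28587 = 3·8897 + 1896
8897 = 4·1896 + 1313
1896 = 1·1313 + 583
1313 = 2·583 + 147
583 = 3·147 + 142
147 = 1·142 + 5
142 = 28·5 + 2
5 = 2·2 + 1
2 = 2·1 + 0
gcd = 1, so the inverse exists. Back-substitute:
1 = 5 − 2·2
1 = −2·142 + 57·5
1 = 57·147 − 59·142
1 = −59·583 + 234·147
1 = 234·1313 − 527·583
1 = −527·1896 + 761·1313
1 = 761·8897 − 3571·1896
1 = −3571·28587 + 11474·8897
1 = 11474·94658 − 37993·28587
So 28587·(-37993) ≡ 1 (mod 94658), and -37993 ≡ 56665 (mod 94658).

56665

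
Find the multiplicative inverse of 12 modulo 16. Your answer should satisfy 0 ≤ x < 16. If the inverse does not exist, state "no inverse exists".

Euclidean algorithm on 16, 12:
16 = 1*12 + 4
12 = 3*4 + 0
The gcd is 4, not 1, hence no inverse exists.

no inverse exists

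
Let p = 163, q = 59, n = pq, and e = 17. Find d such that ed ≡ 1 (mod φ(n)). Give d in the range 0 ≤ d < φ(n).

3869

φ(n) = (p−1)(q−1) = 162·58 = 9396.
Need d with 17·d ≡ 1 (mod 9396). Apply the extended Euclidean algorithm:
9396 = 552·17 + 12
17 = 1·12 + 5
12 = 2·5 + 2
5 = 2·2 + 1
2 = 2·1 + 0
Back-substitute:
1 = 5 − 2·2
1 = −2·12 + 5·5
1 = 5·17 − 7·12
1 = −7·9396 + 3869·17
So 17·3869 ≡ 1 (mod 9396), hence d = 3869.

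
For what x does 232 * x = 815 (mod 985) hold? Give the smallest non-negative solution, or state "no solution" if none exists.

First find gcd(232, 985):
985 = 4·232 + 57
232 = 4·57 + 4
57 = 14·4 + 1
4 = 4·1 + 0
gcd = 1, so a unique solution mod 985 exists.
Back-substitute for the Bézout coefficients:
1 = 57 − 14·4
1 = −14·232 + 57·57
1 = 57·985 − 242·232
So 232·(-242) ≡ 1 (mod 985), giving 232⁻¹ ≡ 743.
x ≡ 232⁻¹·815 ≡ 743·815 ≡ 755 (mod 985).

755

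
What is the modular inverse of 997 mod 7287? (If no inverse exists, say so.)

4093

gcd(7287, 997) by repeated division:
7287 = 7×997 + 308
997 = 3×308 + 73
308 = 4×73 + 16
73 = 4×16 + 9
16 = 1×9 + 7
9 = 1×7 + 2
7 = 3×2 + 1
2 = 2×1 + 0
Since gcd(997, 7287) = 1, back-substitute to write 1 as a combination:
1 = 7 − 3·2
1 = −3·9 + 4·7
1 = 4·16 − 7·9
1 = −7·73 + 32·16
1 = 32·308 − 135·73
1 = −135·997 + 437·308
1 = 437·7287 − 3194·997
Hence 997⁻¹ ≡ -3194 ≡ 4093 (mod 7287).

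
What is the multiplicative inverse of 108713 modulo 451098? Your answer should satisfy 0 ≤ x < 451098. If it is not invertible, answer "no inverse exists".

Apply the Euclidean algorithm to 451098 and 108713:
451098 = 4×108713 + 16246
108713 = 6×16246 + 11237
16246 = 1×11237 + 5009
11237 = 2×5009 + 1219
5009 = 4×1219 + 133
1219 = 9×133 + 22
133 = 6×22 + 1
22 = 22×1 + 0
gcd = 1, so the inverse exists. Back-substitute:
1 = 133 − 6·22
1 = −6·1219 + 55·133
1 = 55·5009 − 226·1219
1 = −226·11237 + 507·5009
1 = 507·16246 − 733·11237
1 = −733·108713 + 4905·16246
1 = 4905·451098 − 20353·108713
So 108713·(-20353) ≡ 1 (mod 451098), and -20353 ≡ 430745 (mod 451098).

430745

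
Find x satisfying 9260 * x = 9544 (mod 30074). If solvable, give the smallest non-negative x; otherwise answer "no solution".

First find gcd(9260, 30074):
30074 = 3·9260 + 2294
9260 = 4·2294 + 84
2294 = 27·84 + 26
84 = 3·26 + 6
26 = 4·6 + 2
6 = 3·2 + 0
gcd = 2 and 2 | 9544, so solutions exist. Divide through by 2: 4630x ≡ 4772 (mod 15037).
Now find 4630⁻¹ mod 15037:
15037 = 3×4630 + 1147
4630 = 4×1147 + 42
1147 = 27×42 + 13
42 = 3×13 + 3
13 = 4×3 + 1
3 = 3×1 + 0
Back-substitute:
1 = 13 − 4·3
1 = −4·42 + 13·13
1 = 13·1147 − 355·42
1 = −355·4630 + 1433·1147
1 = 1433·15037 − 4654·4630
So 4630·(-4654) ≡ 1 (mod 15037), i.e. 4630⁻¹ ≡ 10383.
Then x ≡ 10383·4772 ≡ 761 (mod 15037); the smallest non-negative solution is x = 761.

761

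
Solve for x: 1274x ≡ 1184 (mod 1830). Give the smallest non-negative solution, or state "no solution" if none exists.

406

First find gcd(1274, 1830):
1830 = 1*1274 + 556
1274 = 2*556 + 162
556 = 3*162 + 70
162 = 2*70 + 22
70 = 3*22 + 4
22 = 5*4 + 2
4 = 2*2 + 0
gcd = 2 and 2 | 1184, so solutions exist. Divide through by 2: 637x ≡ 592 (mod 915).
Now find 637⁻¹ mod 915:
915 = 1×637 + 278
637 = 2×278 + 81
278 = 3×81 + 35
81 = 2×35 + 11
35 = 3×11 + 2
11 = 5×2 + 1
2 = 2×1 + 0
Back-substitute:
1 = 11 − 5·2
1 = −5·35 + 16·11
1 = 16·81 − 37·35
1 = −37·278 + 127·81
1 = 127·637 − 291·278
1 = −291·915 + 418·637
So 637⁻¹ ≡ 418 (mod 915).
Then x ≡ 418·592 ≡ 406 (mod 915); the smallest non-negative solution is x = 406.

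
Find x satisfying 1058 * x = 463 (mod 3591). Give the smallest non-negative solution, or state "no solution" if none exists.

First find gcd(1058, 3591):
3591 = 3·1058 + 417
1058 = 2·417 + 224
417 = 1·224 + 193
224 = 1·193 + 31
193 = 6·31 + 7
31 = 4·7 + 3
7 = 2·3 + 1
3 = 3·1 + 0
gcd = 1, so a unique solution mod 3591 exists.
Back-substitute for the Bézout coefficients:
1 = 7 − 2·3
1 = −2·31 + 9·7
1 = 9·193 − 56·31
1 = −56·224 + 65·193
1 = 65·417 − 121·224
1 = −121·1058 + 307·417
1 = 307·3591 − 1042·1058
So 1058·(-1042) ≡ 1 (mod 3591), giving 1058⁻¹ ≡ 2549.
x ≡ 1058⁻¹·463 ≡ 2549·463 ≡ 2339 (mod 3591).

2339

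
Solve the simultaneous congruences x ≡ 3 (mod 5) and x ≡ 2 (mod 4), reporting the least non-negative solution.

18

Write x = 3 + 5·k. Then 5·k ≡ 2 − 3 ≡ 3 (mod 4).
Need 5⁻¹ mod 4. Extended Euclid on (4, 1):
4 = 4×1 + 0
5⁻¹ ≡ 1 (mod 4), so k ≡ 1·3 ≡ 3 (mod 4).
x = 3 + 5·3 = 18.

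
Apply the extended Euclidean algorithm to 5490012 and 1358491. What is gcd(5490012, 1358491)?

1

Euclidean algorithm:
5490012 = 4·1358491 + 56048
1358491 = 24·56048 + 13339
56048 = 4·13339 + 2692
13339 = 4·2692 + 2571
2692 = 1·2571 + 121
2571 = 21·121 + 30
121 = 4·30 + 1
30 = 30·1 + 0
gcd(5490012, 1358491) = 1.
Working backward:
1 = 121 − 4·30
1 = −4·2571 + 85·121
1 = 85·2692 − 89·2571
1 = −89·13339 + 441·2692
1 = 441·56048 − 1853·13339
1 = −1853·1358491 + 44913·56048
1 = 44913·5490012 − 181505·1358491
So 1 = (44913)·5490012 + (-181505)·1358491.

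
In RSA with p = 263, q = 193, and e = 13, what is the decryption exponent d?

φ(n) = (p−1)(q−1) = 262·192 = 50304.
Need d with 13·d ≡ 1 (mod 50304). Apply the extended Euclidean algorithm:
50304 = 3869*13 + 7
13 = 1*7 + 6
7 = 1*6 + 1
6 = 6*1 + 0
Back-substitute:
1 = 7 − 6
1 = −13 + 2·7
1 = 2·50304 − 7739·13
So 13·(-7739) ≡ 1 (mod 50304), hence d ≡ -7739 ≡ 42565 (mod 50304).

42565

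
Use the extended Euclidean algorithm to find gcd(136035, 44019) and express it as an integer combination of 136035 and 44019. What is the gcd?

9

Euclidean algorithm:
136035 = 3*44019 + 3978
44019 = 11*3978 + 261
3978 = 15*261 + 63
261 = 4*63 + 9
63 = 7*9 + 0
gcd(136035, 44019) = 9.
Express as a combination:
9 = 261 − 4·63
9 = −4·3978 + 61·261
9 = 61·44019 − 675·3978
9 = −675·136035 + 2086·44019
So 9 = (-675)·136035 + (2086)·44019.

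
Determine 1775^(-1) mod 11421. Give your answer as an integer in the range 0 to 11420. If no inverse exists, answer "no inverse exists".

2696

Run Euclid on (11421, 1775):
11421 = 6×1775 + 771
1775 = 2×771 + 233
771 = 3×233 + 72
233 = 3×72 + 17
72 = 4×17 + 4
17 = 4×4 + 1
4 = 4×1 + 0
Since gcd(1775, 11421) = 1, back-substitute to write 1 as a combination:
1 = 17 − 4·4
1 = −4·72 + 17·17
1 = 17·233 − 55·72
1 = −55·771 + 182·233
1 = 182·1775 − 419·771
1 = −419·11421 + 2696·1775
So 1775·2696 ≡ 1 (mod 11421).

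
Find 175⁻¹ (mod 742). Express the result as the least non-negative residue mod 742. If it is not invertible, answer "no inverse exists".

Euclidean algorithm on 742, 175:
742 = 4*175 + 42
175 = 4*42 + 7
42 = 6*7 + 0
gcd(175, 742) = 7 ≠ 1, so 175 has no multiplicative inverse modulo 742.

no inverse exists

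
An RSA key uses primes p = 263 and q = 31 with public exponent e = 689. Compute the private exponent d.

φ(n) = (p−1)(q−1) = 262·30 = 7860.
Need d with 689·d ≡ 1 (mod 7860). Apply the extended Euclidean algorithm:
7860 = 11·689 + 281
689 = 2·281 + 127
281 = 2·127 + 27
127 = 4·27 + 19
27 = 1·19 + 8
19 = 2·8 + 3
8 = 2·3 + 2
3 = 1·2 + 1
2 = 2·1 + 0
Back-substitute:
1 = 3 − 2
1 = −8 + 3·3
1 = 3·19 − 7·8
1 = −7·27 + 10·19
1 = 10·127 − 47·27
1 = −47·281 + 104·127
1 = 104·689 − 255·281
1 = −255·7860 + 2909·689
So 689·2909 ≡ 1 (mod 7860), hence d = 2909.

2909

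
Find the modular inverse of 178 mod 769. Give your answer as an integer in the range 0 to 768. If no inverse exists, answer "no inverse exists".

Apply the Euclidean algorithm to 769 and 178:
769 = 4×178 + 57
178 = 3×57 + 7
57 = 8×7 + 1
7 = 7×1 + 0
Since gcd(178, 769) = 1, back-substitute to write 1 as a combination:
1 = 57 − 8·7
1 = −8·178 + 25·57
1 = 25·769 − 108·178
So 178·(-108) ≡ 1 (mod 769), and -108 ≡ 661 (mod 769).

661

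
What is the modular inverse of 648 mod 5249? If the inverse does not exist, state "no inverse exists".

2584

Apply the Euclidean algorithm to 5249 and 648:
5249 = 8·648 + 65
648 = 9·65 + 63
65 = 1·63 + 2
63 = 31·2 + 1
2 = 2·1 + 0
Since gcd(648, 5249) = 1, back-substitute to write 1 as a combination:
1 = 63 − 31·2
1 = −31·65 + 32·63
1 = 32·648 − 319·65
1 = −319·5249 + 2584·648
So 648·2584 ≡ 1 (mod 5249).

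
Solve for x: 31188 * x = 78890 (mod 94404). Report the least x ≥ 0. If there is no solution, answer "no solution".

no solution

gcd(31188, 94404):
94404 = 3×31188 + 840
31188 = 37×840 + 108
840 = 7×108 + 84
108 = 1×84 + 24
84 = 3×24 + 12
24 = 2×12 + 0
gcd = 12, but 12 ∤ 78890, so the congruence has no solution.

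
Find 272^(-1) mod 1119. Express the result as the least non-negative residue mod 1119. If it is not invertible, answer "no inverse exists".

gcd(1119, 272) by repeated division:
1119 = 4·272 + 31
272 = 8·31 + 24
31 = 1·24 + 7
24 = 3·7 + 3
7 = 2·3 + 1
3 = 3·1 + 0
The gcd is 1. Working backward:
1 = 7 − 2·3
1 = −2·24 + 7·7
1 = 7·31 − 9·24
1 = −9·272 + 79·31
1 = 79·1119 − 325·272
Thus 272·(-325) ≡ 1 (mod 1119); reducing, -325 mod 1119 = 794.

794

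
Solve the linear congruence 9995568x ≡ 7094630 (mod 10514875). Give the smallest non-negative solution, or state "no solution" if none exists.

5832535

First find gcd(9995568, 10514875):
10514875 = 1*9995568 + 519307
9995568 = 19*519307 + 128735
519307 = 4*128735 + 4367
128735 = 29*4367 + 2092
4367 = 2*2092 + 183
2092 = 11*183 + 79
183 = 2*79 + 25
79 = 3*25 + 4
25 = 6*4 + 1
4 = 4*1 + 0
gcd = 1, so a unique solution mod 10514875 exists.
Back-substitute for the Bézout coefficients:
1 = 25 − 6·4
1 = −6·79 + 19·25
1 = 19·183 − 44·79
1 = −44·2092 + 503·183
1 = 503·4367 − 1050·2092
1 = −1050·128735 + 30953·4367
1 = 30953·519307 − 124862·128735
1 = −124862·9995568 + 2403331·519307
1 = 2403331·10514875 − 2528193·9995568
So 9995568·(-2528193) ≡ 1 (mod 10514875), giving 9995568⁻¹ ≡ 7986682.
x ≡ 9995568⁻¹·7094630 ≡ 7986682·7094630 ≡ 5832535 (mod 10514875).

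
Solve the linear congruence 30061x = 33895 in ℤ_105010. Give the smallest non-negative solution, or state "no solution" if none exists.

1615

First find gcd(30061, 105010):
105010 = 3·30061 + 14827
30061 = 2·14827 + 407
14827 = 36·407 + 175
407 = 2·175 + 57
175 = 3·57 + 4
57 = 14·4 + 1
4 = 4·1 + 0
gcd = 1, so a unique solution mod 105010 exists.
Back-substitute for the Bézout coefficients:
1 = 57 − 14·4
1 = −14·175 + 43·57
1 = 43·407 − 100·175
1 = −100·14827 + 3643·407
1 = 3643·30061 − 7386·14827
1 = −7386·105010 + 25801·30061
So 30061·(25801) ≡ 1 (mod 105010), giving 30061⁻¹ ≡ 25801.
x ≡ 30061⁻¹·33895 ≡ 25801·33895 ≡ 1615 (mod 105010).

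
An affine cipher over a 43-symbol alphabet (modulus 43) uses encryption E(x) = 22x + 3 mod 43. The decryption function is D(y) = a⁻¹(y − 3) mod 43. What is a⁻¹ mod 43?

Extended Euclidean algorithm:
43 = 1*22 + 21
22 = 1*21 + 1
21 = 21*1 + 0
gcd = 1, so the inverse exists. Back-substitute:
1 = 22 − 21
1 = −43 + 2·22
So 22·2 ≡ 1 (mod 43).

2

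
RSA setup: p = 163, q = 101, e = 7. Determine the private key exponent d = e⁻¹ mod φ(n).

6943

φ(n) = (p−1)(q−1) = 162·100 = 16200.
Need d with 7·d ≡ 1 (mod 16200). Apply the extended Euclidean algorithm:
16200 = 2314*7 + 2
7 = 3*2 + 1
2 = 2*1 + 0
Back-substitute:
1 = 7 − 3·2
1 = −3·16200 + 6943·7
So 7·6943 ≡ 1 (mod 16200), hence d = 6943.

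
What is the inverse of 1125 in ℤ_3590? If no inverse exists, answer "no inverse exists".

Euclidean algorithm on 3590, 1125:
3590 = 3*1125 + 215
1125 = 5*215 + 50
215 = 4*50 + 15
50 = 3*15 + 5
15 = 3*5 + 0
The gcd is 5, not 1, hence no inverse exists.

no inverse exists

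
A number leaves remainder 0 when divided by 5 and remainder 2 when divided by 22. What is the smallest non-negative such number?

Write x = 0 + 5·k. Then 5·k ≡ 2 − 0 ≡ 2 (mod 22).
Need 5⁻¹ mod 22. Extended Euclid on (22, 5):
22 = 4·5 + 2
5 = 2·2 + 1
2 = 2·1 + 0
Back-substitute:
1 = 5 − 2·2
1 = −2·22 + 9·5
5⁻¹ ≡ 9 (mod 22), so k ≡ 9·2 ≡ 18 (mod 22).
x = 0 + 5·18 = 90.

90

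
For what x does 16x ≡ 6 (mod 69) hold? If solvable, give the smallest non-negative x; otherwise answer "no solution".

9

First find gcd(16, 69):
69 = 4·16 + 5
16 = 3·5 + 1
5 = 5·1 + 0
gcd = 1, so a unique solution mod 69 exists.
Back-substitute for the Bézout coefficients:
1 = 16 − 3·5
1 = −3·69 + 13·16
So 16·(13) ≡ 1 (mod 69), giving 16⁻¹ ≡ 13.
x ≡ 16⁻¹·6 ≡ 13·6 ≡ 9 (mod 69).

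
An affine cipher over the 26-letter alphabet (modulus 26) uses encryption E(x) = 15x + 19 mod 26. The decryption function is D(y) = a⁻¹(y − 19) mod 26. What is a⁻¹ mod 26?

Extended Euclidean algorithm:
26 = 1·15 + 11
15 = 1·11 + 4
11 = 2·4 + 3
4 = 1·3 + 1
3 = 3·1 + 0
The gcd is 1. Working backward:
1 = 4 − 3
1 = −11 + 3·4
1 = 3·15 − 4·11
1 = −4·26 + 7·15
So 15·7 ≡ 1 (mod 26).

7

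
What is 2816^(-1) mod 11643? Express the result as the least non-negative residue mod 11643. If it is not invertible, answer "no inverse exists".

8786

Run Euclid on (11643, 2816):
11643 = 4×2816 + 379
2816 = 7×379 + 163
379 = 2×163 + 53
163 = 3×53 + 4
53 = 13×4 + 1
4 = 4×1 + 0
gcd = 1, so the inverse exists. Back-substitute:
1 = 53 − 13·4
1 = −13·163 + 40·53
1 = 40·379 − 93·163
1 = −93·2816 + 691·379
1 = 691·11643 − 2857·2816
Hence 2816⁻¹ ≡ -2857 ≡ 8786 (mod 11643).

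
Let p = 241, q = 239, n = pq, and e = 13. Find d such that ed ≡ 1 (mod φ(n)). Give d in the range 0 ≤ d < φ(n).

30757

φ(n) = (p−1)(q−1) = 240·238 = 57120.
Need d with 13·d ≡ 1 (mod 57120). Apply the extended Euclidean algorithm:
57120 = 4393·13 + 11
13 = 1·11 + 2
11 = 5·2 + 1
2 = 2·1 + 0
Back-substitute:
1 = 11 − 5·2
1 = −5·13 + 6·11
1 = 6·57120 − 26363·13
So 13·(-26363) ≡ 1 (mod 57120), hence d ≡ -26363 ≡ 30757 (mod 57120).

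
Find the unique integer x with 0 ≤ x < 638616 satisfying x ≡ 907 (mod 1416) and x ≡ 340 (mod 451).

Write x = 907 + 1416·k. Then 1416·k ≡ 340 − 907 ≡ 335 (mod 451).
Need 1416⁻¹ mod 451. Extended Euclid on (451, 63):
451 = 7×63 + 10
63 = 6×10 + 3
10 = 3×3 + 1
3 = 3×1 + 0
Back-substitute:
1 = 10 − 3·3
1 = −3·63 + 19·10
1 = 19·451 − 136·63
1416⁻¹ ≡ 315 (mod 451), so k ≡ 315·335 ≡ 442 (mod 451).
x = 907 + 1416·442 = 626779.

626779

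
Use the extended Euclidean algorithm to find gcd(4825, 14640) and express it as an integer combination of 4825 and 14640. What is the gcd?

5

Repeated division:
14640 = 3*4825 + 165
4825 = 29*165 + 40
165 = 4*40 + 5
40 = 8*5 + 0
gcd(4825, 14640) = 5.
Back-substituting:
5 = 165 − 4·40
5 = −4·4825 + 117·165
5 = 117·14640 − 355·4825
So 5 = (117)·14640 + (-355)·4825.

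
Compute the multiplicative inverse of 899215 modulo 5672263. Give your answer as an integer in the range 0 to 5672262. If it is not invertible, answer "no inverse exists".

4887817

Run Euclid on (5672263, 899215):
5672263 = 6·899215 + 276973
899215 = 3·276973 + 68296
276973 = 4·68296 + 3789
68296 = 18·3789 + 94
3789 = 40·94 + 29
94 = 3·29 + 7
29 = 4·7 + 1
7 = 7·1 + 0
The gcd is 1. Working backward:
1 = 29 − 4·7
1 = −4·94 + 13·29
1 = 13·3789 − 524·94
1 = −524·68296 + 9445·3789
1 = 9445·276973 − 38304·68296
1 = −38304·899215 + 124357·276973
1 = 124357·5672263 − 784446·899215
Hence 899215⁻¹ ≡ -784446 ≡ 4887817 (mod 5672263).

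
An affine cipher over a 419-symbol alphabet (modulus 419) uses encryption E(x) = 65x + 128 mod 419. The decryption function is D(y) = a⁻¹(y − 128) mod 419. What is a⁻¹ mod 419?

Extended Euclidean algorithm:
419 = 6·65 + 29
65 = 2·29 + 7
29 = 4·7 + 1
7 = 7·1 + 0
Since gcd(65, 419) = 1, back-substitute to write 1 as a combination:
1 = 29 − 4·7
1 = −4·65 + 9·29
1 = 9·419 − 58·65
So 65·(-58) ≡ 1 (mod 419), and -58 ≡ 361 (mod 419).

361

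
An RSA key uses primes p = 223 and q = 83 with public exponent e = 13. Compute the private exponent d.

4201

φ(n) = (p−1)(q−1) = 222·82 = 18204.
Need d with 13·d ≡ 1 (mod 18204). Apply the extended Euclidean algorithm:
18204 = 1400*13 + 4
13 = 3*4 + 1
4 = 4*1 + 0
Back-substitute:
1 = 13 − 3·4
1 = −3·18204 + 4201·13
So 13·4201 ≡ 1 (mod 18204), hence d = 4201.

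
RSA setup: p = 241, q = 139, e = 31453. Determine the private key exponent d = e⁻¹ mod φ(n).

φ(n) = (p−1)(q−1) = 240·138 = 33120.
Need d with 31453·d ≡ 1 (mod 33120). Apply the extended Euclidean algorithm:
33120 = 1×31453 + 1667
31453 = 18×1667 + 1447
1667 = 1×1447 + 220
1447 = 6×220 + 127
220 = 1×127 + 93
127 = 1×93 + 34
93 = 2×34 + 25
34 = 1×25 + 9
25 = 2×9 + 7
9 = 1×7 + 2
7 = 3×2 + 1
2 = 2×1 + 0
Back-substitute:
1 = 7 − 3·2
1 = −3·9 + 4·7
1 = 4·25 − 11·9
1 = −11·34 + 15·25
1 = 15·93 − 41·34
1 = −41·127 + 56·93
1 = 56·220 − 97·127
1 = −97·1447 + 638·220
1 = 638·1667 − 735·1447
1 = −735·31453 + 13868·1667
1 = 13868·33120 − 14603·31453
So 31453·(-14603) ≡ 1 (mod 33120), hence d ≡ -14603 ≡ 18517 (mod 33120).

18517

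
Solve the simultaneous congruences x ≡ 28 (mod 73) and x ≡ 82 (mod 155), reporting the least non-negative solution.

10467

Write x = 28 + 73·k. Then 73·k ≡ 82 − 28 ≡ 54 (mod 155).
Need 73⁻¹ mod 155. Extended Euclid on (155, 73):
155 = 2×73 + 9
73 = 8×9 + 1
9 = 9×1 + 0
Back-substitute:
1 = 73 − 8·9
1 = −8·155 + 17·73
73⁻¹ ≡ 17 (mod 155), so k ≡ 17·54 ≡ 143 (mod 155).
x = 28 + 73·143 = 10467.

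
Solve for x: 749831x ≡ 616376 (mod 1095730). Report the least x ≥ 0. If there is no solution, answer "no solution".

First find gcd(749831, 1095730):
1095730 = 1*749831 + 345899
749831 = 2*345899 + 58033
345899 = 5*58033 + 55734
58033 = 1*55734 + 2299
55734 = 24*2299 + 558
2299 = 4*558 + 67
558 = 8*67 + 22
67 = 3*22 + 1
22 = 22*1 + 0
gcd = 1, so a unique solution mod 1095730 exists.
Back-substitute for the Bézout coefficients:
1 = 67 − 3·22
1 = −3·558 + 25·67
1 = 25·2299 − 103·558
1 = −103·55734 + 2497·2299
1 = 2497·58033 − 2600·55734
1 = −2600·345899 + 15497·58033
1 = 15497·749831 − 33594·345899
1 = −33594·1095730 + 49091·749831
So 749831·(49091) ≡ 1 (mod 1095730), giving 749831⁻¹ ≡ 49091.
x ≡ 749831⁻¹·616376 ≡ 49091·616376 ≡ 1025996 (mod 1095730).

1025996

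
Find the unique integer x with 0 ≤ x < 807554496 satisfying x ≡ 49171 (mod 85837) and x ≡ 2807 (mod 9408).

251723255

Write x = 49171 + 85837·k. Then 85837·k ≡ 2807 − 49171 ≡ 676 (mod 9408).
Need 85837⁻¹ mod 9408. Extended Euclid on (9408, 1165):
9408 = 8*1165 + 88
1165 = 13*88 + 21
88 = 4*21 + 4
21 = 5*4 + 1
4 = 4*1 + 0
Back-substitute:
1 = 21 − 5·4
1 = −5·88 + 21·21
1 = 21·1165 − 278·88
1 = −278·9408 + 2245·1165
85837⁻¹ ≡ 2245 (mod 9408), so k ≡ 2245·676 ≡ 2932 (mod 9408).
x = 49171 + 85837·2932 = 251723255.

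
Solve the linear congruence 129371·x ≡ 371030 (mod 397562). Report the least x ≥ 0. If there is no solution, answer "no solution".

First find gcd(129371, 397562):
397562 = 3·129371 + 9449
129371 = 13·9449 + 6534
9449 = 1·6534 + 2915
6534 = 2·2915 + 704
2915 = 4·704 + 99
704 = 7·99 + 11
99 = 9·11 + 0
gcd = 11 and 11 | 371030, so solutions exist. Divide through by 11: 11761x ≡ 33730 (mod 36142).
Now find 11761⁻¹ mod 36142:
36142 = 3*11761 + 859
11761 = 13*859 + 594
859 = 1*594 + 265
594 = 2*265 + 64
265 = 4*64 + 9
64 = 7*9 + 1
9 = 9*1 + 0
Back-substitute:
1 = 64 − 7·9
1 = −7·265 + 29·64
1 = 29·594 − 65·265
1 = −65·859 + 94·594
1 = 94·11761 − 1287·859
1 = −1287·36142 + 3955·11761
So 11761⁻¹ ≡ 3955 (mod 36142).
Then x ≡ 3955·33730 ≡ 2028 (mod 36142); the smallest non-negative solution is x = 2028.

2028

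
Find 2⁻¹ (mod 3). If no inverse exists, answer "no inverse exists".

2

Extended Euclidean algorithm:
3 = 1·2 + 1
2 = 2·1 + 0
gcd = 1, so the inverse exists. Back-substitute:
1 = 3 − 2
Hence 2⁻¹ ≡ -1 ≡ 2 (mod 3).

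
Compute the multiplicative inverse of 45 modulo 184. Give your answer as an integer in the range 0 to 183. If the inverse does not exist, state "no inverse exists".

Extended Euclidean algorithm:
184 = 4×45 + 4
45 = 11×4 + 1
4 = 4×1 + 0
The gcd is 1. Working backward:
1 = 45 − 11·4
1 = −11·184 + 45·45
So 45·45 ≡ 1 (mod 184).

45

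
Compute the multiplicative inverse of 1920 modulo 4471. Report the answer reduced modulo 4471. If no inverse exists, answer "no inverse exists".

Extended Euclidean algorithm:
4471 = 2·1920 + 631
1920 = 3·631 + 27
631 = 23·27 + 10
27 = 2·10 + 7
10 = 1·7 + 3
7 = 2·3 + 1
3 = 3·1 + 0
gcd = 1, so the inverse exists. Back-substitute:
1 = 7 − 2·3
1 = −2·10 + 3·7
1 = 3·27 − 8·10
1 = −8·631 + 187·27
1 = 187·1920 − 569·631
1 = −569·4471 + 1325·1920
So 1920·1325 ≡ 1 (mod 4471).

1325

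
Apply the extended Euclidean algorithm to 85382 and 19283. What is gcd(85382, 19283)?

Repeated division:
85382 = 4·19283 + 8250
19283 = 2·8250 + 2783
8250 = 2·2783 + 2684
2783 = 1·2684 + 99
2684 = 27·99 + 11
99 = 9·11 + 0
gcd(85382, 19283) = 11.
Back-substituting:
11 = 2684 − 27·99
11 = −27·2783 + 28·2684
11 = 28·8250 − 83·2783
11 = −83·19283 + 194·8250
11 = 194·85382 − 859·19283
So 11 = (194)·85382 + (-859)·19283.

11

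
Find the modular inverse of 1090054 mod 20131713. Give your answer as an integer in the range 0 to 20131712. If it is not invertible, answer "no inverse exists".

no inverse exists

Euclidean algorithm on 20131713, 1090054:
20131713 = 18*1090054 + 510741
1090054 = 2*510741 + 68572
510741 = 7*68572 + 30737
68572 = 2*30737 + 7098
30737 = 4*7098 + 2345
7098 = 3*2345 + 63
2345 = 37*63 + 14
63 = 4*14 + 7
14 = 2*7 + 0
The gcd is 7, not 1, hence no inverse exists.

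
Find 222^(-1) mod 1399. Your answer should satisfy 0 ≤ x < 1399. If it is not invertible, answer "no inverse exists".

gcd(1399, 222) by repeated division:
1399 = 6*222 + 67
222 = 3*67 + 21
67 = 3*21 + 4
21 = 5*4 + 1
4 = 4*1 + 0
gcd = 1, so the inverse exists. Back-substitute:
1 = 21 − 5·4
1 = −5·67 + 16·21
1 = 16·222 − 53·67
1 = −53·1399 + 334·222
So 222·334 ≡ 1 (mod 1399).

334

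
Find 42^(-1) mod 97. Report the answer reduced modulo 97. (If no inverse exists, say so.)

Extended Euclidean algorithm:
97 = 2·42 + 13
42 = 3·13 + 3
13 = 4·3 + 1
3 = 3·1 + 0
gcd = 1, so the inverse exists. Back-substitute:
1 = 13 − 4·3
1 = −4·42 + 13·13
1 = 13·97 − 30·42
So 42·(-30) ≡ 1 (mod 97), and -30 ≡ 67 (mod 97).

67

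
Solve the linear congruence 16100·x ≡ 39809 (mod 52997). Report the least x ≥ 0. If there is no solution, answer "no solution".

6925

First find gcd(16100, 52997):
52997 = 3·16100 + 4697
16100 = 3·4697 + 2009
4697 = 2·2009 + 679
2009 = 2·679 + 651
679 = 1·651 + 28
651 = 23·28 + 7
28 = 4·7 + 0
gcd = 7 and 7 | 39809, so solutions exist. Divide through by 7: 2300x ≡ 5687 (mod 7571).
Now find 2300⁻¹ mod 7571:
7571 = 3*2300 + 671
2300 = 3*671 + 287
671 = 2*287 + 97
287 = 2*97 + 93
97 = 1*93 + 4
93 = 23*4 + 1
4 = 4*1 + 0
Back-substitute:
1 = 93 − 23·4
1 = −23·97 + 24·93
1 = 24·287 − 71·97
1 = −71·671 + 166·287
1 = 166·2300 − 569·671
1 = −569·7571 + 1873·2300
So 2300⁻¹ ≡ 1873 (mod 7571).
Then x ≡ 1873·5687 ≡ 6925 (mod 7571); the smallest non-negative solution is x = 6925.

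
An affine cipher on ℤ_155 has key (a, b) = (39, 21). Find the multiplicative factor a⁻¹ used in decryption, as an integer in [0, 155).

Run Euclid on (155, 39):
155 = 3×39 + 38
39 = 1×38 + 1
38 = 38×1 + 0
gcd = 1, so the inverse exists. Back-substitute:
1 = 39 − 38
1 = −155 + 4·39
So 39·4 ≡ 1 (mod 155).

4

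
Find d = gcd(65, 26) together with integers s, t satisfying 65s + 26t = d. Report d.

Euclidean algorithm:
65 = 2·26 + 13
26 = 2·13 + 0
gcd(65, 26) = 13.
Back-substituting:
13 = 65 − 2·26
So 13 = (1)·65 + (-2)·26.

13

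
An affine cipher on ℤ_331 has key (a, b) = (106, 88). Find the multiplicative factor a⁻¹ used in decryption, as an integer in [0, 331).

178

Run Euclid on (331, 106):
331 = 3·106 + 13
106 = 8·13 + 2
13 = 6·2 + 1
2 = 2·1 + 0
The gcd is 1. Working backward:
1 = 13 − 6·2
1 = −6·106 + 49·13
1 = 49·331 − 153·106
Hence 106⁻¹ ≡ -153 ≡ 178 (mod 331).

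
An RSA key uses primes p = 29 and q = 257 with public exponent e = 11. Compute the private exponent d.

1955

φ(n) = (p−1)(q−1) = 28·256 = 7168.
Need d with 11·d ≡ 1 (mod 7168). Apply the extended Euclidean algorithm:
7168 = 651·11 + 7
11 = 1·7 + 4
7 = 1·4 + 3
4 = 1·3 + 1
3 = 3·1 + 0
Back-substitute:
1 = 4 − 3
1 = −7 + 2·4
1 = 2·11 − 3·7
1 = −3·7168 + 1955·11
So 11·1955 ≡ 1 (mod 7168), hence d = 1955.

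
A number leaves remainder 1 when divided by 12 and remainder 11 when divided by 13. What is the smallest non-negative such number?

37

Write x = 1 + 12·k. Then 12·k ≡ 11 − 1 ≡ 10 (mod 13).
Need 12⁻¹ mod 13. Extended Euclid on (13, 12):
13 = 1·12 + 1
12 = 12·1 + 0
Back-substitute:
1 = 13 − 12
12⁻¹ ≡ 12 (mod 13), so k ≡ 12·10 ≡ 3 (mod 13).
x = 1 + 12·3 = 37.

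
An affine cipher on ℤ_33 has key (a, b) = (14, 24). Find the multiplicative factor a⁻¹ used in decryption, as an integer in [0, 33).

26

Run Euclid on (33, 14):
33 = 2·14 + 5
14 = 2·5 + 4
5 = 1·4 + 1
4 = 4·1 + 0
gcd = 1, so the inverse exists. Back-substitute:
1 = 5 − 4
1 = −14 + 3·5
1 = 3·33 − 7·14
Thus 14·(-7) ≡ 1 (mod 33); reducing, -7 mod 33 = 26.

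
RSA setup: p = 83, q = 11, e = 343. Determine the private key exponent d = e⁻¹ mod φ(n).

667

φ(n) = (p−1)(q−1) = 82·10 = 820.
Need d with 343·d ≡ 1 (mod 820). Apply the extended Euclidean algorithm:
820 = 2·343 + 134
343 = 2·134 + 75
134 = 1·75 + 59
75 = 1·59 + 16
59 = 3·16 + 11
16 = 1·11 + 5
11 = 2·5 + 1
5 = 5·1 + 0
Back-substitute:
1 = 11 − 2·5
1 = −2·16 + 3·11
1 = 3·59 − 11·16
1 = −11·75 + 14·59
1 = 14·134 − 25·75
1 = −25·343 + 64·134
1 = 64·820 − 153·343
So 343·(-153) ≡ 1 (mod 820), hence d ≡ -153 ≡ 667 (mod 820).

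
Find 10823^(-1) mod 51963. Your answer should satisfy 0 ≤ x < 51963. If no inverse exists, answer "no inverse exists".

15671

Run Euclid on (51963, 10823):
51963 = 4·10823 + 8671
10823 = 1·8671 + 2152
8671 = 4·2152 + 63
2152 = 34·63 + 10
63 = 6·10 + 3
10 = 3·3 + 1
3 = 3·1 + 0
gcd = 1, so the inverse exists. Back-substitute:
1 = 10 − 3·3
1 = −3·63 + 19·10
1 = 19·2152 − 649·63
1 = −649·8671 + 2615·2152
1 = 2615·10823 − 3264·8671
1 = −3264·51963 + 15671·10823
So 10823·15671 ≡ 1 (mod 51963).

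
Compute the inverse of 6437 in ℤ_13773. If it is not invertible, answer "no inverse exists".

3539

gcd(13773, 6437) by repeated division:
13773 = 2×6437 + 899
6437 = 7×899 + 144
899 = 6×144 + 35
144 = 4×35 + 4
35 = 8×4 + 3
4 = 1×3 + 1
3 = 3×1 + 0
gcd = 1, so the inverse exists. Back-substitute:
1 = 4 − 3
1 = −35 + 9·4
1 = 9·144 − 37·35
1 = −37·899 + 231·144
1 = 231·6437 − 1654·899
1 = −1654·13773 + 3539·6437
So 6437·3539 ≡ 1 (mod 13773).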